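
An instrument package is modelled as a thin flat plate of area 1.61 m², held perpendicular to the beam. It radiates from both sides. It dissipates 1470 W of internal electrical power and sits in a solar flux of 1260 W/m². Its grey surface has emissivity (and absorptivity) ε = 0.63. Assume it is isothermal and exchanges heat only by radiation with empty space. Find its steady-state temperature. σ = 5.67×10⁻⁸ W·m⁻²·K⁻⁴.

T ≈ 393 K

At steady state, absorbed solar power + internal power = radiated power.
Absorbed: α·S·A_cross = 0.63·1260·1.610 = 1278 W (cross-section A).
Total input = 1278 + 1470 = 2748 W.
Radiated: εσ·A_surf·T⁴ with A_surf = 2A = 3.220 m².
T⁴ = 2748/(0.63·5.67×10⁻⁸·3.220) = 2.389×10¹⁰ K⁴.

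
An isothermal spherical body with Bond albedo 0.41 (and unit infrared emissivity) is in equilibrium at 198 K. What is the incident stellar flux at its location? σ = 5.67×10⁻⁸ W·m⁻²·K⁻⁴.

S ≈ 591 W/m²

(1−a)S·πr² = σ·4πr²·T⁴ ⇒ S = 4σT⁴/(1−a).
S = 4·5.67×10⁻⁸·1.537×10⁹/0.590.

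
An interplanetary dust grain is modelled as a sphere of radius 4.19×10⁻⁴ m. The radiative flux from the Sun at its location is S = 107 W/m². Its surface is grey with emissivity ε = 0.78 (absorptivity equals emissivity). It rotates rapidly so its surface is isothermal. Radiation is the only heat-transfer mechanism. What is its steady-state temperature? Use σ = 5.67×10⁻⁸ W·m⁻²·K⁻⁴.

At equilibrium, absorbed power = emitted power.
Absorbing cross-section = πr² = 5.515×10⁻⁷ m²; emitting surface = 4πr² = 2.206×10⁻⁶ m² (ratio 4).
εS·A_cross = εσ·A_surf·T⁴  ⇒  T⁴ = S/(4σ)   (ε cancels).
T⁴ = 107/(4·5.67×10⁻⁸) = 4.718×10⁸ K⁴.
T = (4.718×10⁸)^(1/4).

T ≈ 147 K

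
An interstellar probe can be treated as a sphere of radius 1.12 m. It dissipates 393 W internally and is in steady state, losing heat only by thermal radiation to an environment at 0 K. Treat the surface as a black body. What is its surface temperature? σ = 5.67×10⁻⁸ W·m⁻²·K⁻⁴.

Steady state: internal power = radiated power, P = εσA T⁴.
Radiating area A = 4πr² = 15.76 m².
T⁴ = P/(εσA) = 393/(1.0·5.67×10⁻⁸·15.76) = 4.397×10⁸ K⁴.
T = (4.397×10⁸)^(1/4).

T ≈ 145 K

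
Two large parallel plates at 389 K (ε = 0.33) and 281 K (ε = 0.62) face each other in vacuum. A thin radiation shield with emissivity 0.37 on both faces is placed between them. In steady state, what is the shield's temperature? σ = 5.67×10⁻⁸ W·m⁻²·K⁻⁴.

T_s ≈ 338 K

In steady state the net flux on the hot side equals that on the cold side.
σ(T₁⁴−T_s⁴)/D₁ = σ(T_s⁴−T₂⁴)/D₂, with D₁ = 1/ε₁+1/ε_s−1 = 4.733, D₂ = 1/ε_s+1/ε₂−1 = 3.316.
Solve for T_s⁴: T_s⁴ = (D₂·T₁⁴ + D₁·T₂⁴)/(D₁+D₂) = 1.310×10¹⁰ K⁴.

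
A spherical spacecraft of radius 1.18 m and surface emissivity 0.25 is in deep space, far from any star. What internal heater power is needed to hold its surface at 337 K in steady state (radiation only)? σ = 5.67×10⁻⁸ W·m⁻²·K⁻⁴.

P = εσ·4πr²·T⁴.
4πr² = 17.50 m²; T⁴ = 1.290×10¹⁰ K⁴.
P = 0.25·5.67×10⁻⁸·17.50·1.290×10¹⁰.

P ≈ 3200 W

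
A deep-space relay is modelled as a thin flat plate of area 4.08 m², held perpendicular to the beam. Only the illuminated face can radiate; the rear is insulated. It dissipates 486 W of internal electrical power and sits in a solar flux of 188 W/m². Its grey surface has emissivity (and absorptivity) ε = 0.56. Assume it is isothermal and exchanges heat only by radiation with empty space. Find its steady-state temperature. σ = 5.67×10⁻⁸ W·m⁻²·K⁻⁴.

At steady state, absorbed solar power + internal power = radiated power.
Absorbed: α·S·A_cross = 0.56·188·4.080 = 429.5 W (cross-section A).
Total input = 429.5 + 486 = 915.5 W.
Radiated: εσ·A_surf·T⁴ with A_surf = A = 4.080 m².
T⁴ = 915.5/(0.56·5.67×10⁻⁸·4.080) = 7.067×10⁹ K⁴.

T ≈ 290 K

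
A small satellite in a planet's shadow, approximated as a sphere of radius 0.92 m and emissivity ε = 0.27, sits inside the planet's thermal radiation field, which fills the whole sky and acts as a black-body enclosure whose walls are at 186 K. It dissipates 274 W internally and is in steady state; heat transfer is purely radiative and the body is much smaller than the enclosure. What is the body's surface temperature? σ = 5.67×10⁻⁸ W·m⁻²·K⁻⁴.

For a small grey body in a large enclosure, net radiated power = εσA(T⁴ − T_w⁴).
Steady state: P = εσA(T⁴ − T_w⁴) with A = 4πr² = 10.64 m².
T⁴ = P/(εσA) + T_w⁴ = 274/(0.27·5.67×10⁻⁸·10.64) + (186)⁴
    = 1.683×10⁹ + 1.197×10⁹ = 2.880×10⁹ K⁴.

T ≈ 232 K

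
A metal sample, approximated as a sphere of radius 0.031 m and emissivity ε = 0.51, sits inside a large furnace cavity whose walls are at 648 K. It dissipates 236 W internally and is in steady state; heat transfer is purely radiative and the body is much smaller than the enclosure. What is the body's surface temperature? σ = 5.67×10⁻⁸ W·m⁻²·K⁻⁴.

For a small grey body in a large enclosure, net radiated power = εσA(T⁴ − T_w⁴).
Steady state: P = εσA(T⁴ − T_w⁴) with A = 4πr² = 0.01208 m².
T⁴ = P/(εσA) + T_w⁴ = 236/(0.51·5.67×10⁻⁸·0.01208) + (648)⁴
    = 6.758×10¹¹ + 1.763×10¹¹ = 8.521×10¹¹ K⁴.

T ≈ 961 K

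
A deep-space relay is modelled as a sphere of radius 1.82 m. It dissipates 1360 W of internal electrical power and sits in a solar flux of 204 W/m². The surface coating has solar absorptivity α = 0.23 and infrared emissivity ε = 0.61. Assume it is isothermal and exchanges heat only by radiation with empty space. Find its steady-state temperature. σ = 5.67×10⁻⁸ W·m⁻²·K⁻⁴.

At steady state, absorbed solar power + internal power = radiated power.
Absorbed: α·S·A_cross = 0.23·204·10.41 = 488.3 W (cross-section πr²).
Total input = 488.3 + 1360 = 1848 W.
Radiated: εσ·A_surf·T⁴ with A_surf = 4πr² = 41.62 m².
T⁴ = 1848/(0.61·5.67×10⁻⁸·41.62) = 1.284×10⁹ K⁴.

T ≈ 189 K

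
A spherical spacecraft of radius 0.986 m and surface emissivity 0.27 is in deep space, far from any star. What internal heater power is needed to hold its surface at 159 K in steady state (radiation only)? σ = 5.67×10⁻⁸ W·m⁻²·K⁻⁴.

P ≈ 120 W

P = εσ·4πr²·T⁴.
4πr² = 12.22 m²; T⁴ = 6.391×10⁸ K⁴.
P = 0.27·5.67×10⁻⁸·12.22·6.391×10⁸.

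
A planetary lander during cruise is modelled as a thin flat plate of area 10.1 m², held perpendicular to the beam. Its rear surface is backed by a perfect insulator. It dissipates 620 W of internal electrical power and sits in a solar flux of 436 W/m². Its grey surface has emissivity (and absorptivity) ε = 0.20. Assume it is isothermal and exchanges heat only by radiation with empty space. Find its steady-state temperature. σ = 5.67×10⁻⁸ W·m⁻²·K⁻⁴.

T ≈ 338 K

At steady state, absorbed solar power + internal power = radiated power.
Absorbed: α·S·A_cross = 0.20·436·10.10 = 880.7 W (cross-section A).
Total input = 880.7 + 620 = 1501 W.
Radiated: εσ·A_surf·T⁴ with A_surf = A = 10.10 m².
T⁴ = 1501/(0.20·5.67×10⁻⁸·10.10) = 1.310×10¹⁰ K⁴.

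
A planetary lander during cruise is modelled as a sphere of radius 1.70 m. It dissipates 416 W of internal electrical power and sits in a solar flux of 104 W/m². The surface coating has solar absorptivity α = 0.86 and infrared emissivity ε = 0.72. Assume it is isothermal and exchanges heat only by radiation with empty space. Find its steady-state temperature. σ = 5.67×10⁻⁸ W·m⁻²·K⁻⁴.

At steady state, absorbed solar power + internal power = radiated power.
Absorbed: α·S·A_cross = 0.86·104·9.079 = 812.0 W (cross-section πr²).
Total input = 812.0 + 416 = 1228 W.
Radiated: εσ·A_surf·T⁴ with A_surf = 4πr² = 36.32 m².
T⁴ = 1228/(0.72·5.67×10⁻⁸·36.32) = 8.283×10⁸ K⁴.

T ≈ 170 K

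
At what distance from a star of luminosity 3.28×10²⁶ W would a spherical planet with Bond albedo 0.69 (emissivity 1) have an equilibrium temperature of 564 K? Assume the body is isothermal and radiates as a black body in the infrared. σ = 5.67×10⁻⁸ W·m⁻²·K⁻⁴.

For an isothermal black-emitting sphere, (1−a)S·πr² = σ·4πr²·T⁴ ⇒ S = 4σT⁴/(1−a).
S = 4·5.67×10⁻⁸·(564)⁴/0.310 = 74030 W/m².
Flux falls as S = L/(4πd²), so d = √(L/(4πS)) = √(3.28×10²⁶/(4π·74030)).

d ≈ 1.88×10¹⁰ m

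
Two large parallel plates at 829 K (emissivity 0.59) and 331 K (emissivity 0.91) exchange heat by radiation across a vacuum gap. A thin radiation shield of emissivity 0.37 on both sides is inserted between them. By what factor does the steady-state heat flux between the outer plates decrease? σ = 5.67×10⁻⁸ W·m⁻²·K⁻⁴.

factor ≈ 3.46

Without shield: q₀ = σΔ(T⁴)/(1/ε₁+1/ε₂−1) with denominator 1.794.
With shield the two gaps are in series; the resistances add: (1/ε₁+1/ε_s−1)+(1/ε_s+1/ε₂−1) = 3.398+2.802 = 6.199.
Heat-flux ratio q₀/q = 6.199/1.794.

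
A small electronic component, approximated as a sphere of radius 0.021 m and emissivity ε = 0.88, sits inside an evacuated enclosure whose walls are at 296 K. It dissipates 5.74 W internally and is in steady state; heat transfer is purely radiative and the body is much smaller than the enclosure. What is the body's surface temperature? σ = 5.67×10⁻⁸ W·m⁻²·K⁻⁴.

T ≈ 411 K

For a small grey body in a large enclosure, net radiated power = εσA(T⁴ − T_w⁴).
Steady state: P = εσA(T⁴ − T_w⁴) with A = 4πr² = 0.005542 m².
T⁴ = P/(εσA) + T_w⁴ = 5.74/(0.88·5.67×10⁻⁸·0.005542) + (296)⁴
    = 2.076×10¹⁰ + 7.677×10⁹ = 2.844×10¹⁰ K⁴.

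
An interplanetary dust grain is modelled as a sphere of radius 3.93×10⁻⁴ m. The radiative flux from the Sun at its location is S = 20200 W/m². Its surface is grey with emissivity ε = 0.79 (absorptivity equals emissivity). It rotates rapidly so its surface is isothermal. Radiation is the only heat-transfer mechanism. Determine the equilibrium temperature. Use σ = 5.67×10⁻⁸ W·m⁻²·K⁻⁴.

At equilibrium, absorbed power = emitted power.
Absorbing cross-section = πr² = 4.852×10⁻⁷ m²; emitting surface = 4πr² = 1.941×10⁻⁶ m² (ratio 4).
εS·A_cross = εσ·A_surf·T⁴  ⇒  T⁴ = S/(4σ)   (ε cancels).
T⁴ = 20200/(4·5.67×10⁻⁸) = 8.907×10¹⁰ K⁴.
T = (8.907×10¹⁰)^(1/4).

T ≈ 546 K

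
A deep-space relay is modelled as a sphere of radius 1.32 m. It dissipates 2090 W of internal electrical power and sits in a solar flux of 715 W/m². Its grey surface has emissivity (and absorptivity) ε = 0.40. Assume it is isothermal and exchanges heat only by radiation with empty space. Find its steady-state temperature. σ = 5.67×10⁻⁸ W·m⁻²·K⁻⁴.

T ≈ 293 K

At steady state, absorbed solar power + internal power = radiated power.
Absorbed: α·S·A_cross = 0.40·715·5.474 = 1566 W (cross-section πr²).
Total input = 1566 + 2090 = 3656 W.
Radiated: εσ·A_surf·T⁴ with A_surf = 4πr² = 21.90 m².
T⁴ = 3656/(0.40·5.67×10⁻⁸·21.90) = 7.361×10⁹ K⁴.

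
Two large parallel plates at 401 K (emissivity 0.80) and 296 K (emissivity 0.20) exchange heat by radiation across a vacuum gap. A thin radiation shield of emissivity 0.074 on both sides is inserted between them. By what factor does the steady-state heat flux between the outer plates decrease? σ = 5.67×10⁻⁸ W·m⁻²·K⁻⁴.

factor ≈ 5.96

Without shield: q₀ = σΔ(T⁴)/(1/ε₁+1/ε₂−1) with denominator 5.250.
With shield the two gaps are in series; the resistances add: (1/ε₁+1/ε_s−1)+(1/ε_s+1/ε₂−1) = 13.76+17.51 = 31.28.
Heat-flux ratio q₀/q = 31.28/5.250.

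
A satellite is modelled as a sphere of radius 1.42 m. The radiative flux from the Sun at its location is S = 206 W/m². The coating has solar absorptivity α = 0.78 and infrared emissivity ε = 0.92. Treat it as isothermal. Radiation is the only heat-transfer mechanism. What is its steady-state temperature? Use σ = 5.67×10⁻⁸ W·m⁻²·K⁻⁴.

T ≈ 167 K

At equilibrium, absorbed power = emitted power.
Absorbing cross-section = πr² = 6.335 m²; emitting surface = 4πr² = 25.34 m² (ratio 4).
αS·A_cross = εσ·A_surf·T⁴  ⇒  T⁴ = αS/(ε·4σ).
T⁴ = 0.780·206/(0.92·4·5.67×10⁻⁸) = 7.701×10⁸ K⁴.
T = (7.701×10⁸)^(1/4).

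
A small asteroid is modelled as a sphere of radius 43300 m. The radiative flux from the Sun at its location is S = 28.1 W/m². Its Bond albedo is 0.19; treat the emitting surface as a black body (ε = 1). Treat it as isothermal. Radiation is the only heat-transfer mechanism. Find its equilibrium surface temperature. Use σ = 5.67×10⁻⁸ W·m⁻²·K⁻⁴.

At equilibrium, absorbed power = emitted power.
Absorbing cross-section = πr² = 5.890×10⁹ m²; emitting surface = 4πr² = 2.356×10¹⁰ m² (ratio 4).
(1−a)S·A_cross = εσ·A_surf·T⁴  ⇒  T⁴ = (1−a)S/(4σ).
T⁴ = 0.810·28.1/(4·5.67×10⁻⁸) = 1.004×10⁸ K⁴.
T = (1.004×10⁸)^(1/4).

T ≈ 100 K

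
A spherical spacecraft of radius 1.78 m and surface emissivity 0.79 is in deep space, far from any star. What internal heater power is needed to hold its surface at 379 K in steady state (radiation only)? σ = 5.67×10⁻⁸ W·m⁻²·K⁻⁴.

P ≈ 36800 W

P = εσ·4πr²·T⁴.
4πr² = 39.82 m²; T⁴ = 2.063×10¹⁰ K⁴.
P = 0.79·5.67×10⁻⁸·39.82·2.063×10¹⁰.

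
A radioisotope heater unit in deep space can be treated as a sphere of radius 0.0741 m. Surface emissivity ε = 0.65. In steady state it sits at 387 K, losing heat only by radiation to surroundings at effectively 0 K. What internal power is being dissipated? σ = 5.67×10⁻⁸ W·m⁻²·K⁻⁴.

P ≈ 57.0 W

Steady state: P = εσA T⁴.
A = 4πr² = 0.06900 m²; T⁴ = (387)⁴ = 2.243×10¹⁰ K⁴.
P = 0.65 × 5.67×10⁻⁸ × 0.06900 × 2.243×10¹⁰.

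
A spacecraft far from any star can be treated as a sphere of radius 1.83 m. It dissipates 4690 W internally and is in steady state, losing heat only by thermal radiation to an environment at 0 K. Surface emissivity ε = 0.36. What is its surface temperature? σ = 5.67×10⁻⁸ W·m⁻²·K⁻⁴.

Steady state: internal power = radiated power, P = εσA T⁴.
Radiating area A = 4πr² = 42.08 m².
T⁴ = P/(εσA) = 4690/(0.36·5.67×10⁻⁸·42.08) = 5.460×10⁹ K⁴.
T = (5.460×10⁹)^(1/4).

T ≈ 272 K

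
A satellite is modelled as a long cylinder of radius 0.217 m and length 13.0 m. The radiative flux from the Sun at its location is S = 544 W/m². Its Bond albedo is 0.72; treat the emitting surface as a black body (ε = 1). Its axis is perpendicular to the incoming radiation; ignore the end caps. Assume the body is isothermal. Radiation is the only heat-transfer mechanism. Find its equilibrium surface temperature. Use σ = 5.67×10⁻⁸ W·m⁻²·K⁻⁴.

At equilibrium, absorbed power = emitted power.
Absorbing cross-section = 2rL = 5.642 m²; emitting surface = 2πrL = 17.72 m² (ratio π).
(1−a)S·A_cross = εσ·A_surf·T⁴  ⇒  T⁴ = (1−a)S/(πσ).
T⁴ = 0.280·544/(π·5.67×10⁻⁸) = 8.551×10⁸ K⁴.
T = (8.551×10⁸)^(1/4).

T ≈ 171 K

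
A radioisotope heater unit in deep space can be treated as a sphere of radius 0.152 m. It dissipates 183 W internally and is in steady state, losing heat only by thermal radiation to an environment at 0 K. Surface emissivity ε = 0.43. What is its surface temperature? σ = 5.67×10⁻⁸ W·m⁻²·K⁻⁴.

T ≈ 401 K

Steady state: internal power = radiated power, P = εσA T⁴.
Radiating area A = 4πr² = 0.2903 m².
T⁴ = P/(εσA) = 183/(0.43·5.67×10⁻⁸·0.2903) = 2.585×10¹⁰ K⁴.
T = (2.585×10¹⁰)^(1/4).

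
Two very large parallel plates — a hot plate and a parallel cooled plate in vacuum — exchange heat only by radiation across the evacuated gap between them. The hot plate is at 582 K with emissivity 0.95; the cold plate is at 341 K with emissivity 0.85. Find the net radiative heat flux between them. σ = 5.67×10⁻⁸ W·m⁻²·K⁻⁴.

q ≈ 4670 W/m²

For two infinite grey parallel plates, q = σ(T₁⁴ − T₂⁴)/(1/ε₁ + 1/ε₂ − 1).
T₁⁴ − T₂⁴ = 1.147×10¹¹ − 1.352×10¹⁰ = 1.012×10¹¹ K⁴.
1/ε₁ + 1/ε₂ − 1 = 1.053 + 1.176 − 1 = 1.229.
q = 5.67×10⁻⁸ × 1.012×10¹¹ / 1.229.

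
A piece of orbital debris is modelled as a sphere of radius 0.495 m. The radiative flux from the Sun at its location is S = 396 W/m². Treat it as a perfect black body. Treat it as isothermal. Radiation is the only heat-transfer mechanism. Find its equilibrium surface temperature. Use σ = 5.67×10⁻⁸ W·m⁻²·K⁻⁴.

At equilibrium, absorbed power = emitted power.
Absorbing cross-section = πr² = 0.7698 m²; emitting surface = 4πr² = 3.079 m² (ratio 4).
S·A_cross = εσ·A_surf·T⁴  ⇒  T⁴ = S/(4σ).
T⁴ = 1.00·396/(4·5.67×10⁻⁸) = 1.746×10⁹ K⁴.
T = (1.746×10⁹)^(1/4).

T ≈ 204 K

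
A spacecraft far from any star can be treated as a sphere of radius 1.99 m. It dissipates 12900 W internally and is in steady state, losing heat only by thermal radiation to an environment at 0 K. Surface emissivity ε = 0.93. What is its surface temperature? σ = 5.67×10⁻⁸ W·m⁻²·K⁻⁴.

Steady state: internal power = radiated power, P = εσA T⁴.
Radiating area A = 4πr² = 49.76 m².
T⁴ = P/(εσA) = 12900/(0.93·5.67×10⁻⁸·49.76) = 4.916×10⁹ K⁴.
T = (4.916×10⁹)^(1/4).

T ≈ 265 K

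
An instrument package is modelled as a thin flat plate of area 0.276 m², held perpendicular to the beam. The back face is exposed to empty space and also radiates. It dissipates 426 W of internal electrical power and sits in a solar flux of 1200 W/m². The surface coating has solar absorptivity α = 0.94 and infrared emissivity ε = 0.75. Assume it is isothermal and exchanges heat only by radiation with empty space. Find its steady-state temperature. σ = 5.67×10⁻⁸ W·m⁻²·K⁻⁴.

At steady state, absorbed solar power + internal power = radiated power.
Absorbed: α·S·A_cross = 0.94·1200·0.2760 = 311.3 W (cross-section A).
Total input = 311.3 + 426 = 737.3 W.
Radiated: εσ·A_surf·T⁴ with A_surf = 2A = 0.5520 m².
T⁴ = 737.3/(0.75·5.67×10⁻⁸·0.5520) = 3.141×10¹⁰ K⁴.

T ≈ 421 K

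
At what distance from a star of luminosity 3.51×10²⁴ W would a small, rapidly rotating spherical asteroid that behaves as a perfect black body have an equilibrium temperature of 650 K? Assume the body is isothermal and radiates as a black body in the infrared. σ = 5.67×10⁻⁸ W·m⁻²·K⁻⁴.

d ≈ 2.63×10⁹ m

For an isothermal black-emitting sphere, (1−a)S·πr² = σ·4πr²·T⁴ ⇒ S = 4σT⁴/(1−a).
S = 4·5.67×10⁻⁸·(650)⁴/1.00 = 40490 W/m².
Flux falls as S = L/(4πd²), so d = √(L/(4πS)) = √(3.51×10²⁴/(4π·40490)).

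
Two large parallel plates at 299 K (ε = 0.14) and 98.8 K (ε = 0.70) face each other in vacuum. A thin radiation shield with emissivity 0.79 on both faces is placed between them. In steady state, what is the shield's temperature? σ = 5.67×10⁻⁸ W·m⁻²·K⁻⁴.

In steady state the net flux on the hot side equals that on the cold side.
σ(T₁⁴−T_s⁴)/D₁ = σ(T_s⁴−T₂⁴)/D₂, with D₁ = 1/ε₁+1/ε_s−1 = 7.409, D₂ = 1/ε_s+1/ε₂−1 = 1.694.
Solve for T_s⁴: T_s⁴ = (D₂·T₁⁴ + D₁·T₂⁴)/(D₁+D₂) = 1.565×10⁹ K⁴.

T_s ≈ 199 K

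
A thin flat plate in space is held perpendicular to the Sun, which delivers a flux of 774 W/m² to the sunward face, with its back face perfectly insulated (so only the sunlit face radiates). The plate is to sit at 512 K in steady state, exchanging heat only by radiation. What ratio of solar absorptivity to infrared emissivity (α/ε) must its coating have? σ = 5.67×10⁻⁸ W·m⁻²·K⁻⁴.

Balance: αS·A = εσ·1A·T⁴ ⇒ α/ε = σT⁴/S.
α/ε = 5.67×10⁻⁸·(512)⁴/774 = 5.67×10⁻⁸·6.872×10¹⁰/774.

α/ε ≈ 5.03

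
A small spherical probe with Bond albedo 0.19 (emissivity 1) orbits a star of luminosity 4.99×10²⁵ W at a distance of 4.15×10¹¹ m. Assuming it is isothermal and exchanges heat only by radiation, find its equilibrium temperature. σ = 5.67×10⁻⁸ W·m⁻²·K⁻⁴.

T ≈ 95.3 K

First find the stellar flux at distance d: S = L/(4πd²) = 4.99×10²⁵/(4π·(4.15×10¹¹)²) = 23.06 W/m².
For an isothermal sphere, absorbed (1−a)S·πr² = emitted σ·4πr²·T⁴, so T⁴ = (1−a)S/(4σ).
T⁴ = 0.810·23.06/(4·5.67×10⁻⁸) = 8.234×10⁷ K⁴.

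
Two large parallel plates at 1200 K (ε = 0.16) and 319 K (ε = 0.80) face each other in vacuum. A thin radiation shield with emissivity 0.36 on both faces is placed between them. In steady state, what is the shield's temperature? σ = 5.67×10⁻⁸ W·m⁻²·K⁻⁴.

In steady state the net flux on the hot side equals that on the cold side.
σ(T₁⁴−T_s⁴)/D₁ = σ(T_s⁴−T₂⁴)/D₂, with D₁ = 1/ε₁+1/ε_s−1 = 8.028, D₂ = 1/ε_s+1/ε₂−1 = 3.028.
Solve for T_s⁴: T_s⁴ = (D₂·T₁⁴ + D₁·T₂⁴)/(D₁+D₂) = 5.754×10¹¹ K⁴.

T_s ≈ 871 K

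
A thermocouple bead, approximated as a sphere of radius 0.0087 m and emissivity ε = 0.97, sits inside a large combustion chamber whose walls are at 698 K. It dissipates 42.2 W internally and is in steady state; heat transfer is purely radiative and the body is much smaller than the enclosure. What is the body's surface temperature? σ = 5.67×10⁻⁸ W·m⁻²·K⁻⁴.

T ≈ 1010 K

For a small grey body in a large enclosure, net radiated power = εσA(T⁴ − T_w⁴).
Steady state: P = εσA(T⁴ − T_w⁴) with A = 4πr² = 9.511×10⁻⁴ m².
T⁴ = P/(εσA) + T_w⁴ = 42.2/(0.97·5.67×10⁻⁸·9.511×10⁻⁴) + (698)⁴
    = 8.067×10¹¹ + 2.374×10¹¹ = 1.044×10¹² K⁴.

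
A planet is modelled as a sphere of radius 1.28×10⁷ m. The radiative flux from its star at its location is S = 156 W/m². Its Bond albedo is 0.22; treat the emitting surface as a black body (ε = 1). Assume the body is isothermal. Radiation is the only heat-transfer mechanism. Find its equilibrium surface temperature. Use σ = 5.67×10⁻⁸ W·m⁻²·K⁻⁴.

At equilibrium, absorbed power = emitted power.
Absorbing cross-section = πr² = 5.147×10¹⁴ m²; emitting surface = 4πr² = 2.059×10¹⁵ m² (ratio 4).
(1−a)S·A_cross = εσ·A_surf·T⁴  ⇒  T⁴ = (1−a)S/(4σ).
T⁴ = 0.780·156/(4·5.67×10⁻⁸) = 5.365×10⁸ K⁴.
T = (5.365×10⁸)^(1/4).

T ≈ 152 K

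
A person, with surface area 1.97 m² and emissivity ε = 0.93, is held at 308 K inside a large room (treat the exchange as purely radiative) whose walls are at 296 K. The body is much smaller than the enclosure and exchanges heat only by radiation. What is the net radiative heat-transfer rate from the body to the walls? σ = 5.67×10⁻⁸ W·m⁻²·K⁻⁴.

For a small grey body in a large enclosure: P_net = εσA(T_body⁴ − T_wall⁴).
A = 1.97 m²; T_body⁴ − T_wall⁴ = 8.999×10⁹ − 7.677×10⁹ = 1.323×10⁹ K⁴.
|P_net| = 0.93·5.67×10⁻⁸·1.970·1.323×10⁹.

P_net ≈ 137 W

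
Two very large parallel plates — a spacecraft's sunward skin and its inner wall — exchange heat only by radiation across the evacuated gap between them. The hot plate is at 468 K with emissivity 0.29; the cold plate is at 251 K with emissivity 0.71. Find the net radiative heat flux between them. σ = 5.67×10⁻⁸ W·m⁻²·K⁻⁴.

q ≈ 647 W/m²

For two infinite grey parallel plates, q = σ(T₁⁴ − T₂⁴)/(1/ε₁ + 1/ε₂ − 1).
T₁⁴ − T₂⁴ = 4.797×10¹⁰ − 3.969×10⁹ = 4.400×10¹⁰ K⁴.
1/ε₁ + 1/ε₂ − 1 = 3.448 + 1.408 − 1 = 3.857.
q = 5.67×10⁻⁸ × 4.400×10¹⁰ / 3.857.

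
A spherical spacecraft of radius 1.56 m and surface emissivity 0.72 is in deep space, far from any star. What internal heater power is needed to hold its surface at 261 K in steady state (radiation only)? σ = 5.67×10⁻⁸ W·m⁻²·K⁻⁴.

P = εσ·4πr²·T⁴.
4πr² = 30.58 m²; T⁴ = 4.640×10⁹ K⁴.
P = 0.72·5.67×10⁻⁸·30.58·4.640×10⁹.

P ≈ 5790 W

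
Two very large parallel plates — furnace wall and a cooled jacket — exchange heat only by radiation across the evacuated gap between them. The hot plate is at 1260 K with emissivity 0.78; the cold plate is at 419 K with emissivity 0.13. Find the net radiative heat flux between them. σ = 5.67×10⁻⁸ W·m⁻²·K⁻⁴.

For two infinite grey parallel plates, q = σ(T₁⁴ − T₂⁴)/(1/ε₁ + 1/ε₂ − 1).
T₁⁴ − T₂⁴ = 2.520×10¹² − 3.082×10¹⁰ = 2.490×10¹² K⁴.
1/ε₁ + 1/ε₂ − 1 = 1.282 + 7.692 − 1 = 7.974.
q = 5.67×10⁻⁸ × 2.490×10¹² / 7.974.

q ≈ 17700 W/m²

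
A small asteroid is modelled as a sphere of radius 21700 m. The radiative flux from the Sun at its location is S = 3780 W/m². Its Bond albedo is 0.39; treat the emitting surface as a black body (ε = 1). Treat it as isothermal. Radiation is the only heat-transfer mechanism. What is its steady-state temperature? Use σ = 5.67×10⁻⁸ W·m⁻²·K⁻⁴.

T ≈ 318 K

At equilibrium, absorbed power = emitted power.
Absorbing cross-section = πr² = 1.479×10⁹ m²; emitting surface = 4πr² = 5.917×10⁹ m² (ratio 4).
(1−a)S·A_cross = εσ·A_surf·T⁴  ⇒  T⁴ = (1−a)S/(4σ).
T⁴ = 0.610·3780/(4·5.67×10⁻⁸) = 1.017×10¹⁰ K⁴.
T = (1.017×10¹⁰)^(1/4).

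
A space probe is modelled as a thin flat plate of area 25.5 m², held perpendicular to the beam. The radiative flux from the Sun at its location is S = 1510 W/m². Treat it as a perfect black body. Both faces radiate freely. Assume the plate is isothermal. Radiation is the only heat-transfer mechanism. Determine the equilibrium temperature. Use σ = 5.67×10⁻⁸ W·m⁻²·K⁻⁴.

T ≈ 340 K

At equilibrium, absorbed power = emitted power.
Absorbing cross-section = A = 25.50 m²; emitting surface = 2A = 51.00 m² (ratio 2).
S·A_cross = εσ·A_surf·T⁴  ⇒  T⁴ = S/(2σ).
T⁴ = 1.00·1510/(2·5.67×10⁻⁸) = 1.332×10¹⁰ K⁴.
T = (1.332×10¹⁰)^(1/4).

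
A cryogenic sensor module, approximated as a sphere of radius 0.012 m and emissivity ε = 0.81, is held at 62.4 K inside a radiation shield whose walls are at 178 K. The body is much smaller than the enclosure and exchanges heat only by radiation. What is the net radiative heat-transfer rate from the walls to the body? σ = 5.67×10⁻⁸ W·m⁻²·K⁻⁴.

P_net ≈ 0.0822 W

For a small grey body in a large enclosure: P_net = εσA(T_body⁴ − T_wall⁴).
A = 4πr² = 0.001810 m²; T_body⁴ − T_wall⁴ = 1.516×10⁷ − 1.004×10⁹ = -9.887×10⁸ K⁴.
|P_net| = 0.81·5.67×10⁻⁸·0.001810·9.887×10⁸.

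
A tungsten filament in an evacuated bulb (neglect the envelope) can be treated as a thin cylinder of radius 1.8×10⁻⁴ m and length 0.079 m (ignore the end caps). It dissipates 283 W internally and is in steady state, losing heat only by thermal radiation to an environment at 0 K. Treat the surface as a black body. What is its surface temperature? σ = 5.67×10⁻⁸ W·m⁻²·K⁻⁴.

Steady state: internal power = radiated power, P = εσA T⁴.
Radiating area A = 2πrL = 8.935×10⁻⁵ m².
T⁴ = P/(εσA) = 283/(1.0·5.67×10⁻⁸·8.935×10⁻⁵) = 5.586×10¹³ K⁴.
T = (5.586×10¹³)^(1/4).

T ≈ 2730 K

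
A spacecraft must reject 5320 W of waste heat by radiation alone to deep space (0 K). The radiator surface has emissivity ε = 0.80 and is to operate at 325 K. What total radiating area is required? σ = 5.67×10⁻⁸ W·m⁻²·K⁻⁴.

P = εσA T⁴ ⇒ A = P/(εσT⁴).
T⁴ = 1.116×10¹⁰ K⁴.
A = 5320/(0.80 × 5.67×10⁻⁸ × 1.116×10¹⁰).

A ≈ 10.5 m²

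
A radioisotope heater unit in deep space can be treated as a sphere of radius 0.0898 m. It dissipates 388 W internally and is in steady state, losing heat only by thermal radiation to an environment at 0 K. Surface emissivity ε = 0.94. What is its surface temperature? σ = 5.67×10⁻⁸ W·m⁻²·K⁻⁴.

Steady state: internal power = radiated power, P = εσA T⁴.
Radiating area A = 4πr² = 0.1013 m².
T⁴ = P/(εσA) = 388/(0.94·5.67×10⁻⁸·0.1013) = 7.184×10¹⁰ K⁴.
T = (7.184×10¹⁰)^(1/4).

T ≈ 518 K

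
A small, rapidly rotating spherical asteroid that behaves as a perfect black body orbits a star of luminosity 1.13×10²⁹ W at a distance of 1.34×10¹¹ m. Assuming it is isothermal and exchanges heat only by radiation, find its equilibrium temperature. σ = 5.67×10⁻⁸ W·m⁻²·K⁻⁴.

T ≈ 1220 K

First find the stellar flux at distance d: S = L/(4πd²) = 1.13×10²⁹/(4π·(1.34×10¹¹)²) = 5.008×10⁵ W/m².
For an isothermal sphere, absorbed (1−a)S·πr² = emitted σ·4πr²·T⁴, so T⁴ = (1−a)S/(4σ).
T⁴ = 1.00·5.008×10⁵/(4·5.67×10⁻⁸) = 2.208×10¹² K⁴.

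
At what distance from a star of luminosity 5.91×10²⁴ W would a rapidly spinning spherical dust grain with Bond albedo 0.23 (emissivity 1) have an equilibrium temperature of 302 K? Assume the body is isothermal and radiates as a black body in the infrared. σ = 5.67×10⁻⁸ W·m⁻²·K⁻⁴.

d ≈ 1.39×10¹⁰ m

For an isothermal black-emitting sphere, (1−a)S·πr² = σ·4πr²·T⁴ ⇒ S = 4σT⁴/(1−a).
S = 4·5.67×10⁻⁸·(302)⁴/0.770 = 2450 W/m².
Flux falls as S = L/(4πd²), so d = √(L/(4πS)) = √(5.91×10²⁴/(4π·2450)).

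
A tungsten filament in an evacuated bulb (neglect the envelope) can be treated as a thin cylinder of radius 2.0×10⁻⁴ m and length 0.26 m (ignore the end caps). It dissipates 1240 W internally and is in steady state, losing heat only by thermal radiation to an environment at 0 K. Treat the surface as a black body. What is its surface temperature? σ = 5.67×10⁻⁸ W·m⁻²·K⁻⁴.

T ≈ 2860 K

Steady state: internal power = radiated power, P = εσA T⁴.
Radiating area A = 2πrL = 3.267×10⁻⁴ m².
T⁴ = P/(εσA) = 1240/(1.0·5.67×10⁻⁸·3.267×10⁻⁴) = 6.694×10¹³ K⁴.
T = (6.694×10¹³)^(1/4).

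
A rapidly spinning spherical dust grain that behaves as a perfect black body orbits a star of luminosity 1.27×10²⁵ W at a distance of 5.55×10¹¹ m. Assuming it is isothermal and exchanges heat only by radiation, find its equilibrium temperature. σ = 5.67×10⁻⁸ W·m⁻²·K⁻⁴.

First find the stellar flux at distance d: S = L/(4πd²) = 1.27×10²⁵/(4π·(5.55×10¹¹)²) = 3.281 W/m².
For an isothermal sphere, absorbed (1−a)S·πr² = emitted σ·4πr²·T⁴, so T⁴ = (1−a)S/(4σ).
T⁴ = 1.00·3.281/(4·5.67×10⁻⁸) = 1.447×10⁷ K⁴.

T ≈ 61.7 K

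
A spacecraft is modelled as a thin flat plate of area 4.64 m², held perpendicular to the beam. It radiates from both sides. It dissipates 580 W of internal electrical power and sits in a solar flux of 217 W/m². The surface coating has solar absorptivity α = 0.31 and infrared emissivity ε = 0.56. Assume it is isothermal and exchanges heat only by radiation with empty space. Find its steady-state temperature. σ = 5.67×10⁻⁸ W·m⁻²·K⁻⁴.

At steady state, absorbed solar power + internal power = radiated power.
Absorbed: α·S·A_cross = 0.31·217·4.640 = 312.1 W (cross-section A).
Total input = 312.1 + 580 = 892.1 W.
Radiated: εσ·A_surf·T⁴ with A_surf = 2A = 9.280 m².
T⁴ = 892.1/(0.56·5.67×10⁻⁸·9.280) = 3.028×10⁹ K⁴.

T ≈ 235 K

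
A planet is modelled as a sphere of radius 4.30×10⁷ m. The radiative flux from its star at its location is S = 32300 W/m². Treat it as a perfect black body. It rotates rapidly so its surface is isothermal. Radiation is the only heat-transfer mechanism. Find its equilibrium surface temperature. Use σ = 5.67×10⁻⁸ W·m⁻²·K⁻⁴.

At equilibrium, absorbed power = emitted power.
Absorbing cross-section = πr² = 5.809×10¹⁵ m²; emitting surface = 4πr² = 2.324×10¹⁶ m² (ratio 4).
S·A_cross = εσ·A_surf·T⁴  ⇒  T⁴ = S/(4σ).
T⁴ = 1.00·32300/(4·5.67×10⁻⁸) = 1.424×10¹¹ K⁴.
T = (1.424×10¹¹)^(1/4).

T ≈ 614 K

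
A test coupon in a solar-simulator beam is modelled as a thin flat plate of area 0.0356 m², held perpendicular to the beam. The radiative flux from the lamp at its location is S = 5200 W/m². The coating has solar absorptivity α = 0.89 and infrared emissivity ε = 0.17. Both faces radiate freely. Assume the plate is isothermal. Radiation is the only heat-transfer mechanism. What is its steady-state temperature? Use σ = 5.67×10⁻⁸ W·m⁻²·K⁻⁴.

At equilibrium, absorbed power = emitted power.
Absorbing cross-section = A = 0.03560 m²; emitting surface = 2A = 0.07120 m² (ratio 2).
αS·A_cross = εσ·A_surf·T⁴  ⇒  T⁴ = αS/(ε·2σ).
T⁴ = 0.890·5200/(0.17·2·5.67×10⁻⁸) = 2.401×10¹¹ K⁴.
T = (2.401×10¹¹)^(1/4).

T ≈ 700 K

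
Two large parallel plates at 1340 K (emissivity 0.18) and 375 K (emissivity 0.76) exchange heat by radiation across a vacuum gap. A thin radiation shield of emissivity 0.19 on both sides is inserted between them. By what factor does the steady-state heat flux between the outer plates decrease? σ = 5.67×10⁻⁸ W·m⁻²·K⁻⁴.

Without shield: q₀ = σΔ(T⁴)/(1/ε₁+1/ε₂−1) with denominator 5.871.
With shield the two gaps are in series; the resistances add: (1/ε₁+1/ε_s−1)+(1/ε_s+1/ε₂−1) = 9.819+5.579 = 15.40.
Heat-flux ratio q₀/q = 15.40/5.871.

factor ≈ 2.62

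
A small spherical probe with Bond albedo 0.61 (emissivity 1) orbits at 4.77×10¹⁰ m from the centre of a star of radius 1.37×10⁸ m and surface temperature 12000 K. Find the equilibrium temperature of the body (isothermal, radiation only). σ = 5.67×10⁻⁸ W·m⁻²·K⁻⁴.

T ≈ 359 K

The star's surface emits σT_*⁴; at distance d the flux is S = σT_*⁴(R_*/d)².
S = 5.67×10⁻⁸·(12000)⁴·(1.37×10⁸/4.77×10¹⁰)² = 9699 W/m².
For an isothermal sphere T⁴ = (1−a)S/(4σ) = 1.668×10¹⁰ K⁴.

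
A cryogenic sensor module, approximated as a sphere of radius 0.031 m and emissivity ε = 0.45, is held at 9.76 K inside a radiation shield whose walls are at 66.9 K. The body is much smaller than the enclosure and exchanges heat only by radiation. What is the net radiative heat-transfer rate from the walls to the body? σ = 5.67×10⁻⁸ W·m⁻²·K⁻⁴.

P_net ≈ 0.00617 W

For a small grey body in a large enclosure: P_net = εσA(T_body⁴ − T_wall⁴).
A = 4πr² = 0.01208 m²; T_body⁴ − T_wall⁴ = 9074 − 2.003×10⁷ = -2.002×10⁷ K⁴.
|P_net| = 0.45·5.67×10⁻⁸·0.01208·2.002×10⁷.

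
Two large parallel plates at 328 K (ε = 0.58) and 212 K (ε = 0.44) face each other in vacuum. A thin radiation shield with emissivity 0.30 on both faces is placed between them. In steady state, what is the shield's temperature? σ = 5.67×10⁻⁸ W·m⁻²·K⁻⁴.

T_s ≈ 290 K

In steady state the net flux on the hot side equals that on the cold side.
σ(T₁⁴−T_s⁴)/D₁ = σ(T_s⁴−T₂⁴)/D₂, with D₁ = 1/ε₁+1/ε_s−1 = 4.057, D₂ = 1/ε_s+1/ε₂−1 = 4.606.
Solve for T_s⁴: T_s⁴ = (D₂·T₁⁴ + D₁·T₂⁴)/(D₁+D₂) = 7.100×10⁹ K⁴.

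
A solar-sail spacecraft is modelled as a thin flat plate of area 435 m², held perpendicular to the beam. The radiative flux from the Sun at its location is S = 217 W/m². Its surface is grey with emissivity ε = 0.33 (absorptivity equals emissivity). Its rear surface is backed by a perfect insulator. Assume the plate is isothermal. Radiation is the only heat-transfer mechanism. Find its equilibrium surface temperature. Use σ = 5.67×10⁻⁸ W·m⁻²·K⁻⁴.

At equilibrium, absorbed power = emitted power.
Absorbing cross-section = A = 435.0 m²; emitting surface = A = 435.0 m² (ratio 1).
εS·A_cross = εσ·A_surf·T⁴  ⇒  T⁴ = S/(1σ)   (ε cancels).
T⁴ = 217/(1·5.67×10⁻⁸) = 3.827×10⁹ K⁴.
T = (3.827×10⁹)^(1/4).

T ≈ 249 K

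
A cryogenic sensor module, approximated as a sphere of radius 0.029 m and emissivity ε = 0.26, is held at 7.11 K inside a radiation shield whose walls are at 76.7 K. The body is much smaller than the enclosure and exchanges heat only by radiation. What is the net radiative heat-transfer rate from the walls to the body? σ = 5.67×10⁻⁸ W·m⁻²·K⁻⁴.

P_net ≈ 0.00539 W

For a small grey body in a large enclosure: P_net = εσA(T_body⁴ − T_wall⁴).
A = 4πr² = 0.01057 m²; T_body⁴ − T_wall⁴ = 2556 − 3.461×10⁷ = -3.461×10⁷ K⁴.
|P_net| = 0.26·5.67×10⁻⁸·0.01057·3.461×10⁷.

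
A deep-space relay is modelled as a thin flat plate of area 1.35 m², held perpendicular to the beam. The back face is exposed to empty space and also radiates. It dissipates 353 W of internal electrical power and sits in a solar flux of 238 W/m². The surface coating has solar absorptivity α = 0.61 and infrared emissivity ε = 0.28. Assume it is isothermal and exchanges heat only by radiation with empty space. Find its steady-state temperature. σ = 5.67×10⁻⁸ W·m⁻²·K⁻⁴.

At steady state, absorbed solar power + internal power = radiated power.
Absorbed: α·S·A_cross = 0.61·238·1.350 = 196.0 W (cross-section A).
Total input = 196.0 + 353 = 549.0 W.
Radiated: εσ·A_surf·T⁴ with A_surf = 2A = 2.700 m².
T⁴ = 549.0/(0.28·5.67×10⁻⁸·2.700) = 1.281×10¹⁰ K⁴.

T ≈ 336 K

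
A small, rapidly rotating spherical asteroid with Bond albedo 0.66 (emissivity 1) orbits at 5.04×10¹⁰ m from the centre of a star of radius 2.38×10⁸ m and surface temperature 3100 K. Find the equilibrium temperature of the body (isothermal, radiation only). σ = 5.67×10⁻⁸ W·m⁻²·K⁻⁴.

T ≈ 115 K

The star's surface emits σT_*⁴; at distance d the flux is S = σT_*⁴(R_*/d)².
S = 5.67×10⁻⁸·(3100)⁴·(2.38×10⁸/5.04×10¹⁰)² = 116.8 W/m².
For an isothermal sphere T⁴ = (1−a)S/(4σ) = 1.750×10⁸ K⁴.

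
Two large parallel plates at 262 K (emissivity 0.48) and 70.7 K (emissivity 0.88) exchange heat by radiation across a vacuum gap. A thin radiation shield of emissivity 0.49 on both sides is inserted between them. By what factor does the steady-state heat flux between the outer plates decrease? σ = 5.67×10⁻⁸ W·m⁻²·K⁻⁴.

factor ≈ 2.39

Without shield: q₀ = σΔ(T⁴)/(1/ε₁+1/ε₂−1) with denominator 2.220.
With shield the two gaps are in series; the resistances add: (1/ε₁+1/ε_s−1)+(1/ε_s+1/ε₂−1) = 3.124+2.177 = 5.301.
Heat-flux ratio q₀/q = 5.301/2.220.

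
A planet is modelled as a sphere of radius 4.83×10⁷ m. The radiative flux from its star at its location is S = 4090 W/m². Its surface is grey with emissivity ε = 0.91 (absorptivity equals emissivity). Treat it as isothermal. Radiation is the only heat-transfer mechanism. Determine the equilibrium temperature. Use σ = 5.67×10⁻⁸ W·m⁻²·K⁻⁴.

At equilibrium, absorbed power = emitted power.
Absorbing cross-section = πr² = 7.329×10¹⁵ m²; emitting surface = 4πr² = 2.932×10¹⁶ m² (ratio 4).
εS·A_cross = εσ·A_surf·T⁴  ⇒  T⁴ = S/(4σ)   (ε cancels).
T⁴ = 4090/(4·5.67×10⁻⁸) = 1.803×10¹⁰ K⁴.
T = (1.803×10¹⁰)^(1/4).

T ≈ 366 K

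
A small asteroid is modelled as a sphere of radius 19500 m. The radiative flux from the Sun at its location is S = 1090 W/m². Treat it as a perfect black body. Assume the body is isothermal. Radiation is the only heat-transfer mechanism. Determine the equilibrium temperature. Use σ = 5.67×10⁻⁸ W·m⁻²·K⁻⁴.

T ≈ 263 K

At equilibrium, absorbed power = emitted power.
Absorbing cross-section = πr² = 1.195×10⁹ m²; emitting surface = 4πr² = 4.778×10⁹ m² (ratio 4).
S·A_cross = εσ·A_surf·T⁴  ⇒  T⁴ = S/(4σ).
T⁴ = 1.00·1090/(4·5.67×10⁻⁸) = 4.806×10⁹ K⁴.
T = (4.806×10⁹)^(1/4).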